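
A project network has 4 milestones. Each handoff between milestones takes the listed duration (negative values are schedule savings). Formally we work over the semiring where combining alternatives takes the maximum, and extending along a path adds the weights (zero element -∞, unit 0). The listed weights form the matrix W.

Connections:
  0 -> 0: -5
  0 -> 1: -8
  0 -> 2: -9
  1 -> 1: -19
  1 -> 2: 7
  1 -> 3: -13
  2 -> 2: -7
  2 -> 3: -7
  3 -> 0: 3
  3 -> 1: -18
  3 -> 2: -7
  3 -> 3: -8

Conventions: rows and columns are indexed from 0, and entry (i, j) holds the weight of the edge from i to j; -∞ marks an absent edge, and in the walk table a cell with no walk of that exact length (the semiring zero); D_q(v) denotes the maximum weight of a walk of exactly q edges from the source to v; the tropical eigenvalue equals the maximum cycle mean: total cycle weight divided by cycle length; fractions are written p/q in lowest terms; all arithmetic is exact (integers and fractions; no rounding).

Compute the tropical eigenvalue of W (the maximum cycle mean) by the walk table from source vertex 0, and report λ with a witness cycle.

q=0: [0, -∞, -∞, -∞]
q=1: [-5, -8, -9, -∞]
q=2: [-10, -13, -1, -16]
q=3: [-13, -18, -6, -8]
q=4: [-5, -21, -11, -13]
Optimal cycle mean attained by: cycle 0->1->2->3->0, total (-8) + 7 + (-7) + 3, length 4.
Answer: λ = -5/4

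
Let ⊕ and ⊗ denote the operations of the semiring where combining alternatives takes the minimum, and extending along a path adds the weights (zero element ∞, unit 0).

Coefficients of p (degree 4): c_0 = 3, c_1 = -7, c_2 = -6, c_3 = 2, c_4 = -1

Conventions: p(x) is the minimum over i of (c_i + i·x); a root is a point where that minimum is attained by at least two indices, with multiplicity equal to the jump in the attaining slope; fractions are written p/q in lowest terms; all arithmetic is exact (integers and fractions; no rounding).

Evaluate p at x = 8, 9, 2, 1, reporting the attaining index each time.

p(8) = min(3+0·8=3, -7+1·8=1, -6+2·8=10, 2+3·8=26, -1+4·8=31) = 1 (attained by i=1)
p(9) = min(3+0·9=3, -7+1·9=2, -6+2·9=12, 2+3·9=29, -1+4·9=35) = 2 (attained by i=1)
p(2) = min(3+0·2=3, -7+1·2=-5, -6+2·2=-2, 2+3·2=8, -1+4·2=7) = -5 (attained by i=1)
p(1) = min(3+0·1=3, -7+1·1=-6, -6+2·1=-4, 2+3·1=5, -1+4·1=3) = -6 (attained by i=1)
Answer: p(8) = 1; p(9) = 2; p(2) = -5; p(1) = -6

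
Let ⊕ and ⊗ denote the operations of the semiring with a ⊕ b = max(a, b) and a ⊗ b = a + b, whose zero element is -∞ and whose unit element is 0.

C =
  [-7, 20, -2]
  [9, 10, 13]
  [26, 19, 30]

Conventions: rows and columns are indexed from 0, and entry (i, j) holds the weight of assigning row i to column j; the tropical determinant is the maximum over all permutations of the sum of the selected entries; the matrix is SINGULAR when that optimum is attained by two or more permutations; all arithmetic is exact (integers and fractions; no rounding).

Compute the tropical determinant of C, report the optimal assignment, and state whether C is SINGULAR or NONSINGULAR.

σ = (0, 1, 2): (-7) + 10 + 30 = 33
σ = (0, 2, 1): (-7) + 13 + 19 = 25
σ = (1, 0, 2): 20 + 9 + 30 = 59
σ = (1, 2, 0): 20 + 13 + 26 = 59
σ = (2, 0, 1): (-2) + 9 + 19 = 26
σ = (2, 1, 0): (-2) + 10 + 26 = 34
Optimal value attained by: σ = (1, 0, 2).
Answer: det⊕(C) = 59; verdict: SINGULAR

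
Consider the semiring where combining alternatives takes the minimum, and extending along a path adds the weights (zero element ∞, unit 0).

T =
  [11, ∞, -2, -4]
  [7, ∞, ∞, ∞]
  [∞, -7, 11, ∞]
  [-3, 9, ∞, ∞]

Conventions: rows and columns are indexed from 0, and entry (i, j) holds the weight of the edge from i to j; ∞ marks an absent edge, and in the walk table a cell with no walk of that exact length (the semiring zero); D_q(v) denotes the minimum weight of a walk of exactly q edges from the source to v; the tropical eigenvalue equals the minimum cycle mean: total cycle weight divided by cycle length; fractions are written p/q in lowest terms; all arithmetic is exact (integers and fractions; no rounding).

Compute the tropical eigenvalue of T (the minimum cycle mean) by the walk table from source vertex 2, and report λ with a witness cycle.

q=0: [∞, ∞, 0, ∞]
q=1: [∞, -7, 11, ∞]
q=2: [0, 4, 22, ∞]
q=3: [11, 15, -2, -4]
q=4: [-7, -9, 9, 7]
Optimal cycle mean attained by: cycle 0->3->0, total (-4) + (-3), length 2.
Answer: λ = -7/2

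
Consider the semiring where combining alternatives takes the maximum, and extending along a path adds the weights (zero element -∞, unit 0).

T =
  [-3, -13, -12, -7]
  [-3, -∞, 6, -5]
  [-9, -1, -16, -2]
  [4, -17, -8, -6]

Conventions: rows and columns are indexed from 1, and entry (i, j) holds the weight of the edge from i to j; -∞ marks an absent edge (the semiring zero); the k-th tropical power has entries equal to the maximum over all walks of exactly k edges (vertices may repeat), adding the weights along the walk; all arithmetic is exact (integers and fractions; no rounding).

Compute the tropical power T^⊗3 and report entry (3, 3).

T^⊗2:
  [-3, -13, -7, -10]
  [-1, 5, -10, 4]
  [2, -17, 5, -6]
  [1, -9, -8, -3]
T^⊗3:
  [-6, -8, -7, -9]
  [8, -11, 11, 0]
  [-1, 4, -10, 3]
  [1, -9, -3, -6]
Key observation: the optimum is the walk 3->4->1->3, with weight (-2) + 4 + (-12) = -10.
Optimal value attained by: walk 3->4->1->3.
Answer: (T^⊗3)[3][3] = -10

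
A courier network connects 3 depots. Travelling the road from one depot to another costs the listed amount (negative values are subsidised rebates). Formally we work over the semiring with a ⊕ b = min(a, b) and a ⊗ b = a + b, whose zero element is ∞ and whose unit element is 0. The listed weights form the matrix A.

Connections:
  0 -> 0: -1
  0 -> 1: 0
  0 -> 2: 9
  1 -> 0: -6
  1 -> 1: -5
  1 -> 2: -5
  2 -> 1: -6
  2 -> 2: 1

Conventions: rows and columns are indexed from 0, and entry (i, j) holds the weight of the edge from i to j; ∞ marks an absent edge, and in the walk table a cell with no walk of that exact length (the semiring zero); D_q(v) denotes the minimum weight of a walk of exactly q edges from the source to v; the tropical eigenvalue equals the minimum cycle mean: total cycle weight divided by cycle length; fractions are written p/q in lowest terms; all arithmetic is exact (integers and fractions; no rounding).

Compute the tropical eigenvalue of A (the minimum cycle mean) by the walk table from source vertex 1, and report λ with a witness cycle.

q=0: [∞, 0, ∞]
q=1: [-6, -5, -5]
q=2: [-11, -11, -10]
q=3: [-17, -16, -16]
Optimal cycle mean attained by: cycle 1->2->1, total (-5) + (-6), length 2.
Answer: λ = -11/2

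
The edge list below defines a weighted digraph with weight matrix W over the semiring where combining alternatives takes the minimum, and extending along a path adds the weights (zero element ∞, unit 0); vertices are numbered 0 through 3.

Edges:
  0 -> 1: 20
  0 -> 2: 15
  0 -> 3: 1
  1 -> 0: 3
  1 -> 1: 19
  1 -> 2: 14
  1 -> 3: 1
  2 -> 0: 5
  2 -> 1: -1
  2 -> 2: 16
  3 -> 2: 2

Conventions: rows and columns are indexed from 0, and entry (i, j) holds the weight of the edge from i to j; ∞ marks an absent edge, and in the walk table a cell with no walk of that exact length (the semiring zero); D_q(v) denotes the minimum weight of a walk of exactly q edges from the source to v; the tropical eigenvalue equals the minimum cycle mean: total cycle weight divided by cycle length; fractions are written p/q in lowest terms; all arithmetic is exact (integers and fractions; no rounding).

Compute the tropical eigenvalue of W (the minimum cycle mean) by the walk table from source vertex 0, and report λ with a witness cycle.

q=0: [0, ∞, ∞, ∞]
q=1: [∞, 20, 15, 1]
q=2: [20, 14, 3, 21]
q=3: [8, 2, 19, 15]
q=4: [5, 18, 16, 3]
Optimal cycle mean attained by: cycle 1->3->2->1, total 1 + 2 + (-1), length 3.
Answer: λ = 2/3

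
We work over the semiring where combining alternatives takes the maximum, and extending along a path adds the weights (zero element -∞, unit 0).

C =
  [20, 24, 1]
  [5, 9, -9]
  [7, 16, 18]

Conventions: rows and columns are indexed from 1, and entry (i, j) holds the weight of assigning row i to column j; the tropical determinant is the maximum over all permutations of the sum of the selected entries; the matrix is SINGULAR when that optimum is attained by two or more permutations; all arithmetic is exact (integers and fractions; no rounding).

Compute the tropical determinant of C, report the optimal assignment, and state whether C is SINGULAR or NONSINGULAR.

σ = (1, 2, 3): 20 + 9 + 18 = 47
σ = (1, 3, 2): 20 + (-9) + 16 = 27
σ = (2, 1, 3): 24 + 5 + 18 = 47
σ = (2, 3, 1): 24 + (-9) + 7 = 22
σ = (3, 1, 2): 1 + 5 + 16 = 22
σ = (3, 2, 1): 1 + 9 + 7 = 17
Optimal value attained by: σ = (1, 2, 3).
Answer: det⊕(C) = 47; verdict: SINGULAR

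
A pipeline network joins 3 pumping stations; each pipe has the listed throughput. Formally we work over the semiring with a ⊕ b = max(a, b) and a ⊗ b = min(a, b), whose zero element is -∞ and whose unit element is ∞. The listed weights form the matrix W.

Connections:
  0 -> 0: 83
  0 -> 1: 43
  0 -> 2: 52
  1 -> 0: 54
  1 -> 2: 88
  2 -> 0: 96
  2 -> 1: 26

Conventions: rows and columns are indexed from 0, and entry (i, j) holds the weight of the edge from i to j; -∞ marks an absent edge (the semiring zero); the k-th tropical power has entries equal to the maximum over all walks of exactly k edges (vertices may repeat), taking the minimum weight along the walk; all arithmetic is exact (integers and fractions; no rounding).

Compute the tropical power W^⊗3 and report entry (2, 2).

W^⊗2:
  [83, 43, 52]
  [88, 43, 52]
  [83, 43, 52]
W^⊗3:
  [83, 43, 52]
  [83, 43, 52]
  [83, 43, 52]
Key observation: the optimum is the walk 2->0->0->2, with weight 96 min 83 min 52 = 52.
Optimal value attained by: walk 2->0->0->2.
Answer: (W^⊗3)[2][2] = 52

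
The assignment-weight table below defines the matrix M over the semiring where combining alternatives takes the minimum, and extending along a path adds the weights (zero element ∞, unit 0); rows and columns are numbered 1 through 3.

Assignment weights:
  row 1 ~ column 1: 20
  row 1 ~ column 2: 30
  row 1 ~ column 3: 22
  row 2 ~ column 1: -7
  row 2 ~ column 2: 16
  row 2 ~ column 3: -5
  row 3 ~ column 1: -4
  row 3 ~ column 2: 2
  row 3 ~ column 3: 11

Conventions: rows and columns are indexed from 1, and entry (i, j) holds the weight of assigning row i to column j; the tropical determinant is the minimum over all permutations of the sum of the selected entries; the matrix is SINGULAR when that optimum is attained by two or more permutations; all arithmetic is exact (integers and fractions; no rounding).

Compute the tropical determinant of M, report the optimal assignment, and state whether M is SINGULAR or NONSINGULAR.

σ = (1, 2, 3): 20 + 16 + 11 = 47
σ = (1, 3, 2): 20 + (-5) + 2 = 17
σ = (2, 1, 3): 30 + (-7) + 11 = 34
σ = (2, 3, 1): 30 + (-5) + (-4) = 21
σ = (3, 1, 2): 22 + (-7) + 2 = 17
σ = (3, 2, 1): 22 + 16 + (-4) = 34
Optimal value attained by: σ = (1, 3, 2).
Answer: det⊕(M) = 17; verdict: SINGULAR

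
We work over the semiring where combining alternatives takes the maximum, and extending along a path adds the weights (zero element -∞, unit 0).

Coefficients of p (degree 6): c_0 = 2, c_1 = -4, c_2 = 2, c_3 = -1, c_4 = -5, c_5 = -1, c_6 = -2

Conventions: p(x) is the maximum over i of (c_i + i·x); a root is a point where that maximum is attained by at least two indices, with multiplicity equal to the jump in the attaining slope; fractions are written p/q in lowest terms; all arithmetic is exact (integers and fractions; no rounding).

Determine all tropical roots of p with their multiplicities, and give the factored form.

hull edge (i=0, c=2) to (i=2, c=2): slope 0, span 2
hull edge (i=2, c=2) to (i=6, c=-2): slope -1, span 4
Factored form: p(x) = -2 ⊗ (x ⊕ 0) ⊗ (x ⊕ 0) ⊗ (x ⊕ 1) ⊗ (x ⊕ 1) ⊗ (x ⊕ 1) ⊗ (x ⊕ 1)
Answer: roots = 0 (mult 2), 1 (mult 4)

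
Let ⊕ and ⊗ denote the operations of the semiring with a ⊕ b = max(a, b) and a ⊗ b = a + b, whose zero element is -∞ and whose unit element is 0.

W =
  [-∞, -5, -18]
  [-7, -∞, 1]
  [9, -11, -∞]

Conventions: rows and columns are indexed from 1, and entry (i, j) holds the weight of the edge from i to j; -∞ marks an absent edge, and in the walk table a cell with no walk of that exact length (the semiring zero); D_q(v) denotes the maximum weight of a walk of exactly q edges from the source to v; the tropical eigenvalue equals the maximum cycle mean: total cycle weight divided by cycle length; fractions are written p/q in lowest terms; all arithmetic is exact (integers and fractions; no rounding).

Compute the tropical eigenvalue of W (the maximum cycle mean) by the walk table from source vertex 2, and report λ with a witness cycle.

q=0: [-∞, 0, -∞]
q=1: [-7, -∞, 1]
q=2: [10, -10, -25]
q=3: [-16, 5, -8]
Optimal cycle mean attained by: cycle 1->2->3->1, total (-5) + 1 + 9, length 3.
Answer: λ = 5/3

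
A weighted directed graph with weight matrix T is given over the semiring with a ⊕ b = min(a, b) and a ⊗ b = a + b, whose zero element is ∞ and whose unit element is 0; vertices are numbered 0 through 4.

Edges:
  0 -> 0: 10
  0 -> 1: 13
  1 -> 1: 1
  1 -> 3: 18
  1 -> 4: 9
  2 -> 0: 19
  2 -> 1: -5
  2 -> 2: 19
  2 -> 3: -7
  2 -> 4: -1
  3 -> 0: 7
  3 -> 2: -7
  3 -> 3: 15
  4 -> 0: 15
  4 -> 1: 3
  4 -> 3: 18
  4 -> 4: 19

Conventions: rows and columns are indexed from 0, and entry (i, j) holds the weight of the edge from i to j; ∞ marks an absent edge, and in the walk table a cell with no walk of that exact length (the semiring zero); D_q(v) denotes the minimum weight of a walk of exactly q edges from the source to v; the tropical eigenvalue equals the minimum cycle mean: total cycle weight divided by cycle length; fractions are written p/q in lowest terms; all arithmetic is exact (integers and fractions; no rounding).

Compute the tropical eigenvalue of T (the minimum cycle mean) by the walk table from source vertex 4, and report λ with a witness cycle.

q=0: [∞, ∞, ∞, ∞, 0]
q=1: [15, 3, ∞, 18, 19]
q=2: [25, 4, 11, 21, 12]
q=3: [27, 5, 14, 4, 10]
q=4: [11, 6, -3, 7, 13]
q=5: [14, -8, 0, -10, -4]
Optimal cycle mean attained by: cycle 2->3->2, total (-7) + (-7), length 2.
Answer: λ = -7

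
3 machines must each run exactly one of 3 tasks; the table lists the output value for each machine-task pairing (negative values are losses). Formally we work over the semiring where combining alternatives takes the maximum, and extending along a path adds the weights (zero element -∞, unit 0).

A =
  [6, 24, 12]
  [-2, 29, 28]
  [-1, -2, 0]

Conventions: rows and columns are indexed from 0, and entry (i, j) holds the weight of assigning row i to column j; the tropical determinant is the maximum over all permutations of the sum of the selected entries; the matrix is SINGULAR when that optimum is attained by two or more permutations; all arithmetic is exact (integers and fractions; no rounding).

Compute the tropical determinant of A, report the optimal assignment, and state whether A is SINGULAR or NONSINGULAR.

σ = (0, 1, 2): 6 + 29 + 0 = 35
σ = (0, 2, 1): 6 + 28 + (-2) = 32
σ = (1, 0, 2): 24 + (-2) + 0 = 22
σ = (1, 2, 0): 24 + 28 + (-1) = 51
σ = (2, 0, 1): 12 + (-2) + (-2) = 8
σ = (2, 1, 0): 12 + 29 + (-1) = 40
Optimal value attained by: σ = (1, 2, 0).
Answer: det⊕(A) = 51; verdict: NONSINGULAR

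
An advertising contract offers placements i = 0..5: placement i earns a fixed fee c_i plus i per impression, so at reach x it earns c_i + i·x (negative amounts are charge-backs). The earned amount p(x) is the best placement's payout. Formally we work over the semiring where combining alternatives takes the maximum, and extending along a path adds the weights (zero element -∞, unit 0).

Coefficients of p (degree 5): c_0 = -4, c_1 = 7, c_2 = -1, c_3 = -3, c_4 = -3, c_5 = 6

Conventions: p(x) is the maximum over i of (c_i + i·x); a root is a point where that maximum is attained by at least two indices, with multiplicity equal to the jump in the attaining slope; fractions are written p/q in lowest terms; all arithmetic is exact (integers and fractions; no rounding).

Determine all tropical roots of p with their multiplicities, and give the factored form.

hull edge (i=0, c=-4) to (i=1, c=7): slope 11, span 1
hull edge (i=1, c=7) to (i=5, c=6): slope -1/4, span 4
Factored form: p(x) = 6 ⊗ (x ⊕ (-11)) ⊗ (x ⊕ 1/4) ⊗ (x ⊕ 1/4) ⊗ (x ⊕ 1/4) ⊗ (x ⊕ 1/4)
Answer: roots = -11 (mult 1), 1/4 (mult 4)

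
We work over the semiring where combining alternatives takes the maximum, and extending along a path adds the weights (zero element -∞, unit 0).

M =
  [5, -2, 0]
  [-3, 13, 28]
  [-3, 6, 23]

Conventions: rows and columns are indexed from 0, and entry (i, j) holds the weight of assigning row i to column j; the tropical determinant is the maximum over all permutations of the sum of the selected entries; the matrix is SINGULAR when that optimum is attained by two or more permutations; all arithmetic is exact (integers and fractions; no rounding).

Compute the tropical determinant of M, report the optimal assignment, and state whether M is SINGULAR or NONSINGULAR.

σ = (0, 1, 2): 5 + 13 + 23 = 41
σ = (0, 2, 1): 5 + 28 + 6 = 39
σ = (1, 0, 2): (-2) + (-3) + 23 = 18
σ = (1, 2, 0): (-2) + 28 + (-3) = 23
σ = (2, 0, 1): 0 + (-3) + 6 = 3
σ = (2, 1, 0): 0 + 13 + (-3) = 10
Optimal value attained by: σ = (0, 1, 2).
Answer: det⊕(M) = 41; verdict: NONSINGULAR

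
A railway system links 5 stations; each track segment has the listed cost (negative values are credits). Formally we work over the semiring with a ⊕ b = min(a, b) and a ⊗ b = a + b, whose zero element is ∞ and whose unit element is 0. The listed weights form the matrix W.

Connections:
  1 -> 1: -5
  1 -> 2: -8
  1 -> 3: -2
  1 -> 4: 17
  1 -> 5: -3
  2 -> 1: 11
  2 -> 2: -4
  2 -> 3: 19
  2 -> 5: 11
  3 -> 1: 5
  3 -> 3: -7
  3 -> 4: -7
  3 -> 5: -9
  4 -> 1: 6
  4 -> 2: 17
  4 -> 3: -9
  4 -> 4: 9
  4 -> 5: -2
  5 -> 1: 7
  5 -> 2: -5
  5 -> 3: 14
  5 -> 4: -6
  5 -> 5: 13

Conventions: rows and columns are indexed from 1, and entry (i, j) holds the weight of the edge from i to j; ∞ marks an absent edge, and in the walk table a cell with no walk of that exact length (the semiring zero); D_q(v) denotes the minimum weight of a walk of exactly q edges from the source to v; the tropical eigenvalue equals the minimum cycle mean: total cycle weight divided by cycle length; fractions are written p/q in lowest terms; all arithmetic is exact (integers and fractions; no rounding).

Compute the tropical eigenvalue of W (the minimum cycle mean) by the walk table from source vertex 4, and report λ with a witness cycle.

q=0: [∞, ∞, ∞, 0, ∞]
q=1: [6, 17, -9, 9, -2]
q=2: [-4, -7, -16, -16, -18]
q=3: [-11, -23, -25, -24, -25]
q=4: [-20, -30, -33, -32, -34]
q=5: [-28, -39, -41, -40, -42]
Optimal cycle mean attained by: cycle 3->4->3, total (-7) + (-9), length 2.
Answer: λ = -8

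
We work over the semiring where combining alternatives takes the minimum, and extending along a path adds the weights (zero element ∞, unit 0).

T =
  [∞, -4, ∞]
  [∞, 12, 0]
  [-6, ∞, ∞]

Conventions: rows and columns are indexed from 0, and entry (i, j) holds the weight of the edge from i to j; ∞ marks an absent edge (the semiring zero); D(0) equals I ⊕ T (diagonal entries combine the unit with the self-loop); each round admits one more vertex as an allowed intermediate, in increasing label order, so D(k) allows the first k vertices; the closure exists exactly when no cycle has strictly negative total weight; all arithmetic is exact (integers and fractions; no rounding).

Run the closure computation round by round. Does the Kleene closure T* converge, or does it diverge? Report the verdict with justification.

D(0):
  [0, -4, ∞]
  [∞, 0, 0]
  [-6, ∞, 0]
D(1):
  [0, -4, ∞]
  [∞, 0, 0]
  [-6, -10, 0]
Detection: at round 2, diagonal entry (2, 2) turns strictly negative.
Key observation: the cycle 2->0->1->2 has total weight (-6) + (-4) + 0, which is strictly negative.
Answer: DIVERGES — negative cycle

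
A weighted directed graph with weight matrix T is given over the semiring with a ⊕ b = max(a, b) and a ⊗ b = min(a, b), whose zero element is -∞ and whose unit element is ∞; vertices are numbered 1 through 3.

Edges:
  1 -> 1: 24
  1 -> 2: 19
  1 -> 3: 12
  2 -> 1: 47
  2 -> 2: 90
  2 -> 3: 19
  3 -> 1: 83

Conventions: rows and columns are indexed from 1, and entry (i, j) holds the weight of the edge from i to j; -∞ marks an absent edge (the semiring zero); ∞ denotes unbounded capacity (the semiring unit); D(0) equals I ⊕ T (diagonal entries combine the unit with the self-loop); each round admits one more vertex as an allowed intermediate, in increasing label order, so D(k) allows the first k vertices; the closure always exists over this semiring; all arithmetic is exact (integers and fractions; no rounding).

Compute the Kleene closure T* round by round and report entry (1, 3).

D(0):
  [∞, 19, 12]
  [47, ∞, 19]
  [83, -∞, ∞]
D(1):
  [∞, 19, 12]
  [47, ∞, 19]
  [83, 19, ∞]
D(2):
  [∞, 19, 19]
  [47, ∞, 19]
  [83, 19, ∞]
D(3):
  [∞, 19, 19]
  [47, ∞, 19]
  [83, 19, ∞]
Answer: T*[1][3] = 19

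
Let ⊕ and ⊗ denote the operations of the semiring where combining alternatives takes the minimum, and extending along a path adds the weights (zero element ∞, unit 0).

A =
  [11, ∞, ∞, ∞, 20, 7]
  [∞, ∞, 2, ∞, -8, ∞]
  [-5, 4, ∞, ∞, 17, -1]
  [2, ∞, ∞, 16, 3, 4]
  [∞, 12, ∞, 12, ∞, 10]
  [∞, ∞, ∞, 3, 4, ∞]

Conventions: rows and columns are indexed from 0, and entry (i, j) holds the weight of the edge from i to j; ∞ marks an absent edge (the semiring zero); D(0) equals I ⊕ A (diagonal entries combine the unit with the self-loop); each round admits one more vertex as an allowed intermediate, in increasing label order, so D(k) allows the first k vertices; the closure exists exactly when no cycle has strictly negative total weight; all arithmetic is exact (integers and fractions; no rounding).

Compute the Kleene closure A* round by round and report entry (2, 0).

D(0):
  [0, ∞, ∞, ∞, 20, 7]
  [∞, 0, 2, ∞, -8, ∞]
  [-5, 4, 0, ∞, 17, -1]
  [2, ∞, ∞, 0, 3, 4]
  [∞, 12, ∞, 12, 0, 10]
  [∞, ∞, ∞, 3, 4, 0]
D(1):
  [0, ∞, ∞, ∞, 20, 7]
  [∞, 0, 2, ∞, -8, ∞]
  [-5, 4, 0, ∞, 15, -1]
  [2, ∞, ∞, 0, 3, 4]
  [∞, 12, ∞, 12, 0, 10]
  [∞, ∞, ∞, 3, 4, 0]
D(2):
  [0, ∞, ∞, ∞, 20, 7]
  [∞, 0, 2, ∞, -8, ∞]
  [-5, 4, 0, ∞, -4, -1]
  [2, ∞, ∞, 0, 3, 4]
  [∞, 12, 14, 12, 0, 10]
  [∞, ∞, ∞, 3, 4, 0]
D(3):
  [0, ∞, ∞, ∞, 20, 7]
  [-3, 0, 2, ∞, -8, 1]
  [-5, 4, 0, ∞, -4, -1]
  [2, ∞, ∞, 0, 3, 4]
  [9, 12, 14, 12, 0, 10]
  [∞, ∞, ∞, 3, 4, 0]
D(4):
  [0, ∞, ∞, ∞, 20, 7]
  [-3, 0, 2, ∞, -8, 1]
  [-5, 4, 0, ∞, -4, -1]
  [2, ∞, ∞, 0, 3, 4]
  [9, 12, 14, 12, 0, 10]
  [5, ∞, ∞, 3, 4, 0]
D(5):
  [0, 32, 34, 32, 20, 7]
  [-3, 0, 2, 4, -8, 1]
  [-5, 4, 0, 8, -4, -1]
  [2, 15, 17, 0, 3, 4]
  [9, 12, 14, 12, 0, 10]
  [5, 16, 18, 3, 4, 0]
D(6):
  [0, 23, 25, 10, 11, 7]
  [-3, 0, 2, 4, -8, 1]
  [-5, 4, 0, 2, -4, -1]
  [2, 15, 17, 0, 3, 4]
  [9, 12, 14, 12, 0, 10]
  [5, 16, 18, 3, 4, 0]
Answer: A*[2][0] = -5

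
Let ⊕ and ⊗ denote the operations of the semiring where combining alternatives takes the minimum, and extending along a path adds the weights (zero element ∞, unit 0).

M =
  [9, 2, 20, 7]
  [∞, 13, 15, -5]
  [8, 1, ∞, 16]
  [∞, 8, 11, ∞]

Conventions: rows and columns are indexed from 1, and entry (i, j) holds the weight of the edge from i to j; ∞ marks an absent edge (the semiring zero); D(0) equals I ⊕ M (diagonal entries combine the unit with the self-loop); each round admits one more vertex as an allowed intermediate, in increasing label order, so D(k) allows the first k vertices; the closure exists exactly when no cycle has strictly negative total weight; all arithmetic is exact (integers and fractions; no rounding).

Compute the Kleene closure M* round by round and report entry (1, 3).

D(0):
  [0, 2, 20, 7]
  [∞, 0, 15, -5]
  [8, 1, 0, 16]
  [∞, 8, 11, 0]
D(1):
  [0, 2, 20, 7]
  [∞, 0, 15, -5]
  [8, 1, 0, 15]
  [∞, 8, 11, 0]
D(2):
  [0, 2, 17, -3]
  [∞, 0, 15, -5]
  [8, 1, 0, -4]
  [∞, 8, 11, 0]
D(3):
  [0, 2, 17, -3]
  [23, 0, 15, -5]
  [8, 1, 0, -4]
  [19, 8, 11, 0]
D(4):
  [0, 2, 8, -3]
  [14, 0, 6, -5]
  [8, 1, 0, -4]
  [19, 8, 11, 0]
Answer: M*[1][3] = 8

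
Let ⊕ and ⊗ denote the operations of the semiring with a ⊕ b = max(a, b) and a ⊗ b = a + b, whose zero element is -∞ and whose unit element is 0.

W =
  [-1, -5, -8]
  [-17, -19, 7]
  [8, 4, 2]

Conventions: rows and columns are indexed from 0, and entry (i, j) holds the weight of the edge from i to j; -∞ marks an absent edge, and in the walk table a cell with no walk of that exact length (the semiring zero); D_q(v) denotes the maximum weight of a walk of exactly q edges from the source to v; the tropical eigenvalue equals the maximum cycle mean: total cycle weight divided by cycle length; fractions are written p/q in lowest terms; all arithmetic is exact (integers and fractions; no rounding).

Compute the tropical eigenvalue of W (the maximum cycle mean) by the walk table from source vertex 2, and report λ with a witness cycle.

q=0: [-∞, -∞, 0]
q=1: [8, 4, 2]
q=2: [10, 6, 11]
q=3: [19, 15, 13]
Optimal cycle mean attained by: cycle 1->2->1, total 7 + 4, length 2.
Answer: λ = 11/2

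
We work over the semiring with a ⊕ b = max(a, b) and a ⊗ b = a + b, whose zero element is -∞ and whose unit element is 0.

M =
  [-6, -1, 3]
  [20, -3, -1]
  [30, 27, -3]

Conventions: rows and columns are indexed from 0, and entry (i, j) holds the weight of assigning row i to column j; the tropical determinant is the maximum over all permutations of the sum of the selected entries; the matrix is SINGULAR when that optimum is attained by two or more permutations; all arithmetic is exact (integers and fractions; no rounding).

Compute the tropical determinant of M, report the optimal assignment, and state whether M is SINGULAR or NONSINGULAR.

σ = (0, 1, 2): (-6) + (-3) + (-3) = -12
σ = (0, 2, 1): (-6) + (-1) + 27 = 20
σ = (1, 0, 2): (-1) + 20 + (-3) = 16
σ = (1, 2, 0): (-1) + (-1) + 30 = 28
σ = (2, 0, 1): 3 + 20 + 27 = 50
σ = (2, 1, 0): 3 + (-3) + 30 = 30
Optimal value attained by: σ = (2, 0, 1).
Answer: det⊕(M) = 50; verdict: NONSINGULAR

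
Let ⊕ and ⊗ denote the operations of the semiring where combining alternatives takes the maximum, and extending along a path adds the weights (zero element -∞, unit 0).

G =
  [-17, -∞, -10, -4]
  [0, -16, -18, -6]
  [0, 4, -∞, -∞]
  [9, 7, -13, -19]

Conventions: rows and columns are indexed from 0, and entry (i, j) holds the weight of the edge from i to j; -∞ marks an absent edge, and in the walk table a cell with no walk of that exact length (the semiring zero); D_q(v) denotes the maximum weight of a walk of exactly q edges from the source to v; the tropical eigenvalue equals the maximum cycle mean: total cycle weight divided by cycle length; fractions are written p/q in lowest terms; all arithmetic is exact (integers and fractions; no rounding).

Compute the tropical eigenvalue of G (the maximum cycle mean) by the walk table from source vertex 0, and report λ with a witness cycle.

q=0: [0, -∞, -∞, -∞]
q=1: [-17, -∞, -10, -4]
q=2: [5, 3, -17, -21]
q=3: [3, -13, -5, 1]
q=4: [10, 8, -7, -1]
Optimal cycle mean attained by: cycle 0->3->0, total (-4) + 9, length 2.
Answer: λ = 5/2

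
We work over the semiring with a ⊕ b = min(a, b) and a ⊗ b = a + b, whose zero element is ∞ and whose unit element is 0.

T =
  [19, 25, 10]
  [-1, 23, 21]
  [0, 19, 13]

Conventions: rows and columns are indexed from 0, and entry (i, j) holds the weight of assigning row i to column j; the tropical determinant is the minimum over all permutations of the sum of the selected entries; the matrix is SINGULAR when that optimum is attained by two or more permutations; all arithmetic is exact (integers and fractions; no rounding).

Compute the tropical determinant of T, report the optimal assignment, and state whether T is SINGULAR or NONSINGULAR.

σ = (0, 1, 2): 19 + 23 + 13 = 55
σ = (0, 2, 1): 19 + 21 + 19 = 59
σ = (1, 0, 2): 25 + (-1) + 13 = 37
σ = (1, 2, 0): 25 + 21 + 0 = 46
σ = (2, 0, 1): 10 + (-1) + 19 = 28
σ = (2, 1, 0): 10 + 23 + 0 = 33
Optimal value attained by: σ = (2, 0, 1).
Answer: det⊕(T) = 28; verdict: NONSINGULAR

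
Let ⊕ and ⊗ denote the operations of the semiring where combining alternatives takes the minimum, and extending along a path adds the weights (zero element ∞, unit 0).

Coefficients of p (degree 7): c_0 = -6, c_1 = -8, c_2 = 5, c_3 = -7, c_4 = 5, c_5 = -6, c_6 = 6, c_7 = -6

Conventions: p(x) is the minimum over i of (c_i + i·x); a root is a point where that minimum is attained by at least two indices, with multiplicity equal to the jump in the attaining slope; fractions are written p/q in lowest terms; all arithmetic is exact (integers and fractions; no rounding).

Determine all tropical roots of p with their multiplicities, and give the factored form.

hull edge (i=0, c=-6) to (i=1, c=-8): slope -2, span 1
hull edge (i=1, c=-8) to (i=7, c=-6): slope 1/3, span 6
Factored form: p(x) = -6 ⊗ (x ⊕ (-1/3)) ⊗ (x ⊕ (-1/3)) ⊗ (x ⊕ (-1/3)) ⊗ (x ⊕ (-1/3)) ⊗ (x ⊕ (-1/3)) ⊗ (x ⊕ (-1/3)) ⊗ (x ⊕ 2)
Answer: roots = -1/3 (mult 6), 2 (mult 1)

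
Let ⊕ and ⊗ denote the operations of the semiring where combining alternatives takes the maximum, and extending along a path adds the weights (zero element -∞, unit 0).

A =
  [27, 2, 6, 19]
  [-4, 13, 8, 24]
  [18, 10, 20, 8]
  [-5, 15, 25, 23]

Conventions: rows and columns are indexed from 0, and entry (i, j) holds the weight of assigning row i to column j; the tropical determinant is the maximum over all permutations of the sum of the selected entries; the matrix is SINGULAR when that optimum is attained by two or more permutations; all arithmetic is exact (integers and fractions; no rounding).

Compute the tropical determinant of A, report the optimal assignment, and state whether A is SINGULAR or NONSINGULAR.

σ = (0, 1, 2, 3): 27 + 13 + 20 + 23 = 83
σ = (0, 1, 3, 2): 27 + 13 + 8 + 25 = 73
σ = (0, 2, 1, 3): 27 + 8 + 10 + 23 = 68
σ = (0, 2, 3, 1): 27 + 8 + 8 + 15 = 58
σ = (0, 3, 1, 2): 27 + 24 + 10 + 25 = 86
σ = (0, 3, 2, 1): 27 + 24 + 20 + 15 = 86
σ = (1, 0, 2, 3): 2 + (-4) + 20 + 23 = 41
σ = (1, 0, 3, 2): 2 + (-4) + 8 + 25 = 31
σ = (1, 2, 0, 3): 2 + 8 + 18 + 23 = 51
σ = (1, 2, 3, 0): 2 + 8 + 8 + (-5) = 13
σ = (1, 3, 0, 2): 2 + 24 + 18 + 25 = 69
σ = (1, 3, 2, 0): 2 + 24 + 20 + (-5) = 41
σ = (2, 0, 1, 3): 6 + (-4) + 10 + 23 = 35
σ = (2, 0, 3, 1): 6 + (-4) + 8 + 15 = 25
σ = (2, 1, 0, 3): 6 + 13 + 18 + 23 = 60
σ = (2, 1, 3, 0): 6 + 13 + 8 + (-5) = 22
σ = (2, 3, 0, 1): 6 + 24 + 18 + 15 = 63
σ = (2, 3, 1, 0): 6 + 24 + 10 + (-5) = 35
σ = (3, 0, 1, 2): 19 + (-4) + 10 + 25 = 50
σ = (3, 0, 2, 1): 19 + (-4) + 20 + 15 = 50
σ = (3, 1, 0, 2): 19 + 13 + 18 + 25 = 75
σ = (3, 1, 2, 0): 19 + 13 + 20 + (-5) = 47
σ = (3, 2, 0, 1): 19 + 8 + 18 + 15 = 60
σ = (3, 2, 1, 0): 19 + 8 + 10 + (-5) = 32
Optimal value attained by: σ = (0, 3, 1, 2).
Answer: det⊕(A) = 86; verdict: SINGULAR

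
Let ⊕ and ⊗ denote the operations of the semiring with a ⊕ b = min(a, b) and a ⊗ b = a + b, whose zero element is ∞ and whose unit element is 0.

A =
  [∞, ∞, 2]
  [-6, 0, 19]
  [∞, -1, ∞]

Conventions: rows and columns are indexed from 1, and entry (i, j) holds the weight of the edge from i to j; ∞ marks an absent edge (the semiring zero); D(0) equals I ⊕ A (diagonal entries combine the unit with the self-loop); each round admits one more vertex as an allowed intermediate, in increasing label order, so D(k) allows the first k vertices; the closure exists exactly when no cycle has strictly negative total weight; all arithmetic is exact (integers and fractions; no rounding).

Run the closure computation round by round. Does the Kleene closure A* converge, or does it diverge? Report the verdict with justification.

D(0):
  [0, ∞, 2]
  [-6, 0, 19]
  [∞, -1, 0]
D(1):
  [0, ∞, 2]
  [-6, 0, -4]
  [∞, -1, 0]
Detection: at round 2, diagonal entry (3, 3) turns strictly negative.
Key observation: the cycle 3->2->1->3 has total weight (-1) + (-6) + 2, which is strictly negative.
Answer: DIVERGES — negative cycle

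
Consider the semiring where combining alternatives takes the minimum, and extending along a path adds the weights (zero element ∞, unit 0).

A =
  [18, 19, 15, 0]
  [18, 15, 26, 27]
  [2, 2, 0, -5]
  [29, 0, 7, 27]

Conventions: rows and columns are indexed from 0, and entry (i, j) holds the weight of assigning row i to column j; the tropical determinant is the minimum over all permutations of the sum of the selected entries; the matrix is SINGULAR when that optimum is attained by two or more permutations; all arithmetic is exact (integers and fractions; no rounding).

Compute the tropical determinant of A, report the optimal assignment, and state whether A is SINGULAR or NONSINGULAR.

σ = (0, 1, 2, 3): 18 + 15 + 0 + 27 = 60
σ = (0, 1, 3, 2): 18 + 15 + (-5) + 7 = 35
σ = (0, 2, 1, 3): 18 + 26 + 2 + 27 = 73
σ = (0, 2, 3, 1): 18 + 26 + (-5) + 0 = 39
σ = (0, 3, 1, 2): 18 + 27 + 2 + 7 = 54
σ = (0, 3, 2, 1): 18 + 27 + 0 + 0 = 45
σ = (1, 0, 2, 3): 19 + 18 + 0 + 27 = 64
σ = (1, 0, 3, 2): 19 + 18 + (-5) + 7 = 39
σ = (1, 2, 0, 3): 19 + 26 + 2 + 27 = 74
σ = (1, 2, 3, 0): 19 + 26 + (-5) + 29 = 69
σ = (1, 3, 0, 2): 19 + 27 + 2 + 7 = 55
σ = (1, 3, 2, 0): 19 + 27 + 0 + 29 = 75
σ = (2, 0, 1, 3): 15 + 18 + 2 + 27 = 62
σ = (2, 0, 3, 1): 15 + 18 + (-5) + 0 = 28
σ = (2, 1, 0, 3): 15 + 15 + 2 + 27 = 59
σ = (2, 1, 3, 0): 15 + 15 + (-5) + 29 = 54
σ = (2, 3, 0, 1): 15 + 27 + 2 + 0 = 44
σ = (2, 3, 1, 0): 15 + 27 + 2 + 29 = 73
σ = (3, 0, 1, 2): 0 + 18 + 2 + 7 = 27
σ = (3, 0, 2, 1): 0 + 18 + 0 + 0 = 18
σ = (3, 1, 0, 2): 0 + 15 + 2 + 7 = 24
σ = (3, 1, 2, 0): 0 + 15 + 0 + 29 = 44
σ = (3, 2, 0, 1): 0 + 26 + 2 + 0 = 28
σ = (3, 2, 1, 0): 0 + 26 + 2 + 29 = 57
Optimal value attained by: σ = (3, 0, 2, 1).
Answer: det⊕(A) = 18; verdict: NONSINGULAR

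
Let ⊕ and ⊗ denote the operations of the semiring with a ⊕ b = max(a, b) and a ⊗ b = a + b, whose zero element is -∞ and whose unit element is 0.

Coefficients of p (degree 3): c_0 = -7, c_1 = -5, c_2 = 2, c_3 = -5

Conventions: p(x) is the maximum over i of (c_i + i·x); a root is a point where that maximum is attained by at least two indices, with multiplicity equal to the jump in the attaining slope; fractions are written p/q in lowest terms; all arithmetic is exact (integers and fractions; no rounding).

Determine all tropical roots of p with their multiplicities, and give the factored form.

hull edge (i=0, c=-7) to (i=2, c=2): slope 9/2, span 2
hull edge (i=2, c=2) to (i=3, c=-5): slope -7, span 1
Factored form: p(x) = -5 ⊗ (x ⊕ (-9/2)) ⊗ (x ⊕ (-9/2)) ⊗ (x ⊕ 7)
Answer: roots = -9/2 (mult 2), 7 (mult 1)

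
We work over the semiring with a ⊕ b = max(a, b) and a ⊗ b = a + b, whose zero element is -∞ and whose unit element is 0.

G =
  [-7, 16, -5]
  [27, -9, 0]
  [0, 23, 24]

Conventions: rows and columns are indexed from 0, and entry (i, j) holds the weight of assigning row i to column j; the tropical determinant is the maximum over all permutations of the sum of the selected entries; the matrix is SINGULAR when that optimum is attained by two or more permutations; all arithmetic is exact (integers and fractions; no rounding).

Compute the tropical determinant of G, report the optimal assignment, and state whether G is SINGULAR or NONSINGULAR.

σ = (0, 1, 2): (-7) + (-9) + 24 = 8
σ = (0, 2, 1): (-7) + 0 + 23 = 16
σ = (1, 0, 2): 16 + 27 + 24 = 67
σ = (1, 2, 0): 16 + 0 + 0 = 16
σ = (2, 0, 1): (-5) + 27 + 23 = 45
σ = (2, 1, 0): (-5) + (-9) + 0 = -14
Optimal value attained by: σ = (1, 0, 2).
Answer: det⊕(G) = 67; verdict: NONSINGULAR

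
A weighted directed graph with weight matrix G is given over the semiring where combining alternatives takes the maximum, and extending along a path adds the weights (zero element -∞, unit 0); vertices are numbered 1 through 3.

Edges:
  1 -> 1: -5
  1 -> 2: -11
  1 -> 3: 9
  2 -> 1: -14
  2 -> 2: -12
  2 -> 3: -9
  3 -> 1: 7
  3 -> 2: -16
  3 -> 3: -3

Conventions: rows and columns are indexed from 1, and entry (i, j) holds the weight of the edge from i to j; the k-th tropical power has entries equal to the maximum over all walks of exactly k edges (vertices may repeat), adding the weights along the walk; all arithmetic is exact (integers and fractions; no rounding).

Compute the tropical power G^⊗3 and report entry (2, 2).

G^⊗2:
  [16, -7, 6]
  [-2, -24, -5]
  [4, -4, 16]
G^⊗3:
  [13, 5, 25]
  [2, -13, 7]
  [23, 0, 13]
Key observation: the optimum is the walk 2->3->1->2, with weight (-9) + 7 + (-11) = -13.
Optimal value attained by: walk 2->3->1->2.
Answer: (G^⊗3)[2][2] = -13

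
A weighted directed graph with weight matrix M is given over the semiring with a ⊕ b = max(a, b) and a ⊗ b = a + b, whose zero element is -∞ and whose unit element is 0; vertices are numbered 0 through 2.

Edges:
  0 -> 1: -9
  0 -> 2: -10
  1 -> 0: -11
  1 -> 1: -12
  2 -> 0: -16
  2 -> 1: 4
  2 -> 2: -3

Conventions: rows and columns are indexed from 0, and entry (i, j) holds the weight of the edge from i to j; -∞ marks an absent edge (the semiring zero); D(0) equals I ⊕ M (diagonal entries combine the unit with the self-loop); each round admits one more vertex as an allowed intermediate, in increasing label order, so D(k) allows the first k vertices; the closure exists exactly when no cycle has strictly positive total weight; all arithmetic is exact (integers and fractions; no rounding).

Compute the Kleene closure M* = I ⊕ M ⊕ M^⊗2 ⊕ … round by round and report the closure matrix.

D(0):
  [0, -9, -10]
  [-11, 0, -∞]
  [-16, 4, 0]
D(1):
  [0, -9, -10]
  [-11, 0, -21]
  [-16, 4, 0]
D(2):
  [0, -9, -10]
  [-11, 0, -21]
  [-7, 4, 0]
D(3):
  [0, -6, -10]
  [-11, 0, -21]
  [-7, 4, 0]
Answer: M* = [[0, -6, -10], [-11, 0, -21], [-7, 4, 0]]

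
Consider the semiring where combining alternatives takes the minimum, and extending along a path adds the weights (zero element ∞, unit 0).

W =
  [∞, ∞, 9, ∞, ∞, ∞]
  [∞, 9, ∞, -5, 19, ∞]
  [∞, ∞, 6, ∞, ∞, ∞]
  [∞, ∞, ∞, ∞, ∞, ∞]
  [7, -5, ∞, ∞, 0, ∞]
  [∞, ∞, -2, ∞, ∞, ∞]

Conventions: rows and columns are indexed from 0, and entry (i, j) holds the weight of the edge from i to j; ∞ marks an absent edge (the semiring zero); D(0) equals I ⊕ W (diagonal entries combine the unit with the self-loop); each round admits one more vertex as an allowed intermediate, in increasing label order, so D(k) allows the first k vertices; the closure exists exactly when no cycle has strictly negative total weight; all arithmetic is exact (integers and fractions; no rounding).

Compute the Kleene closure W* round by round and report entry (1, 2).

D(0):
  [0, ∞, 9, ∞, ∞, ∞]
  [∞, 0, ∞, -5, 19, ∞]
  [∞, ∞, 0, ∞, ∞, ∞]
  [∞, ∞, ∞, 0, ∞, ∞]
  [7, -5, ∞, ∞, 0, ∞]
  [∞, ∞, -2, ∞, ∞, 0]
D(1):
  [0, ∞, 9, ∞, ∞, ∞]
  [∞, 0, ∞, -5, 19, ∞]
  [∞, ∞, 0, ∞, ∞, ∞]
  [∞, ∞, ∞, 0, ∞, ∞]
  [7, -5, 16, ∞, 0, ∞]
  [∞, ∞, -2, ∞, ∞, 0]
D(2):
  [0, ∞, 9, ∞, ∞, ∞]
  [∞, 0, ∞, -5, 19, ∞]
  [∞, ∞, 0, ∞, ∞, ∞]
  [∞, ∞, ∞, 0, ∞, ∞]
  [7, -5, 16, -10, 0, ∞]
  [∞, ∞, -2, ∞, ∞, 0]
D(3):
  [0, ∞, 9, ∞, ∞, ∞]
  [∞, 0, ∞, -5, 19, ∞]
  [∞, ∞, 0, ∞, ∞, ∞]
  [∞, ∞, ∞, 0, ∞, ∞]
  [7, -5, 16, -10, 0, ∞]
  [∞, ∞, -2, ∞, ∞, 0]
D(4):
  [0, ∞, 9, ∞, ∞, ∞]
  [∞, 0, ∞, -5, 19, ∞]
  [∞, ∞, 0, ∞, ∞, ∞]
  [∞, ∞, ∞, 0, ∞, ∞]
  [7, -5, 16, -10, 0, ∞]
  [∞, ∞, -2, ∞, ∞, 0]
D(5):
  [0, ∞, 9, ∞, ∞, ∞]
  [26, 0, 35, -5, 19, ∞]
  [∞, ∞, 0, ∞, ∞, ∞]
  [∞, ∞, ∞, 0, ∞, ∞]
  [7, -5, 16, -10, 0, ∞]
  [∞, ∞, -2, ∞, ∞, 0]
D(6):
  [0, ∞, 9, ∞, ∞, ∞]
  [26, 0, 35, -5, 19, ∞]
  [∞, ∞, 0, ∞, ∞, ∞]
  [∞, ∞, ∞, 0, ∞, ∞]
  [7, -5, 16, -10, 0, ∞]
  [∞, ∞, -2, ∞, ∞, 0]
Answer: W*[1][2] = 35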